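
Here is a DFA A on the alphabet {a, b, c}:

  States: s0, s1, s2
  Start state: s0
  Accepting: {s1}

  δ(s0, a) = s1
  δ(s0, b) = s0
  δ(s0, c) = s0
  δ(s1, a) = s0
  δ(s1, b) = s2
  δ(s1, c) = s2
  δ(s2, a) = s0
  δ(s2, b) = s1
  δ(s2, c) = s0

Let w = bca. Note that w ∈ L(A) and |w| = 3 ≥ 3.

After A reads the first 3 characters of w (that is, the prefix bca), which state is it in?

s1

State sequence: s0 -b-> s0 -c-> s0 -a-> s1

After reading 3 characters, A is in state s1.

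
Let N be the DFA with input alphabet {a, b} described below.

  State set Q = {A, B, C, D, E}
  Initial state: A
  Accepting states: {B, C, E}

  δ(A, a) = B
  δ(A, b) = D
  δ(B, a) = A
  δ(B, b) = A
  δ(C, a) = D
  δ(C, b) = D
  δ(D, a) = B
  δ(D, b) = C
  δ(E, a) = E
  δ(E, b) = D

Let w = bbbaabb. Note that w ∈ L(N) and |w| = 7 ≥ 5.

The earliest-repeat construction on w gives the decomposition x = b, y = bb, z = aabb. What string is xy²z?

xy^2z = b·bb·bb·aabb = bbbbbaabb.
Reading y = bb takes N from D back to D, so after x·y·y the machine is still in D, and z then leads to the accepting state C. Hence bbbbbaabb ∈ L(N).

bbbbbaabb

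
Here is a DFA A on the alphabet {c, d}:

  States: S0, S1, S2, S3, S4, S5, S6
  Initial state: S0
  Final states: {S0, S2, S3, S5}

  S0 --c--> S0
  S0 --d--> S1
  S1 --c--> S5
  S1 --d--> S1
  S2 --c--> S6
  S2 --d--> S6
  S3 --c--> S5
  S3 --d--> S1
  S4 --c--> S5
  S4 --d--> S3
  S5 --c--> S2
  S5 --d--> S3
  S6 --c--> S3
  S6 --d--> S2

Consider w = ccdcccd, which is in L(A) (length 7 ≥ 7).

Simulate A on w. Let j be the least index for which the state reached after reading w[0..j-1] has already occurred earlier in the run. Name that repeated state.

S0

Run of A on w = c c d c c c d:
  step 0: S0  (start)
  step 1: S0  (read c: S0→S0)   ← first repeat (S0 seen earlier)
  step 2: S0  (read c: S0→S0)
  step 3: S1  (read d: S0→S1)
  step 4: S5  (read c: S1→S5)
  step 5: S2  (read c: S5→S2)
  step 6: S6  (read c: S2→S6)
  step 7: S2  (read d: S6→S2)

The earliest repeat is at step j = 1: A is in S0, which it already visited at step i = 0.
The DFA has 7 states, so the proof of the pumping lemma guarantees a repeated state among the first 7+1 visited; the segment between the two visits is the pumpable y.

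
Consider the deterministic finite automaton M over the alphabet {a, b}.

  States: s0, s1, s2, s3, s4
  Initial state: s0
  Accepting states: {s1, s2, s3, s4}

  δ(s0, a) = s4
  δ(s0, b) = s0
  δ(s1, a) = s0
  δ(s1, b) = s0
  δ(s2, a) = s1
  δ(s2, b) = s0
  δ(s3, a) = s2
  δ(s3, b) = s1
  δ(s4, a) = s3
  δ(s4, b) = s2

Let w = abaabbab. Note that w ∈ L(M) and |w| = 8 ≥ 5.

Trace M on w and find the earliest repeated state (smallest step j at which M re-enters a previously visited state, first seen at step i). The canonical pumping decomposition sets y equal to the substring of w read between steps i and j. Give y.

Run of M on w = a b a a b b a b:
  step 0: s0  (start)
  step 1: s4  (read a: s0→s4)
  step 2: s2  (read b: s4→s2)
  step 3: s1  (read a: s2→s1)
  step 4: s0  (read a: s1→s0)   ← first repeat (s0 seen earlier)
  step 5: s0  (read b: s0→s0)
  step 6: s0  (read b: s0→s0)
  step 7: s4  (read a: s0→s4)
  step 8: s2  (read b: s4→s2)

So i = 0, j = 4, giving x = w[0:0] = ε, y = w[0:4] = abaa, z = w[4:8] = bbab.
Check: |xy| = 4 ≤ 5 and |y| = 4 ≥ 1. Reading y takes M from s0 back to s0, so every xyⁱz is accepted.
With |Q| = 5, pigeonhole forces a state repeat no later than step 5; the substring read between the first and second visits to that state can be pumped.

abaa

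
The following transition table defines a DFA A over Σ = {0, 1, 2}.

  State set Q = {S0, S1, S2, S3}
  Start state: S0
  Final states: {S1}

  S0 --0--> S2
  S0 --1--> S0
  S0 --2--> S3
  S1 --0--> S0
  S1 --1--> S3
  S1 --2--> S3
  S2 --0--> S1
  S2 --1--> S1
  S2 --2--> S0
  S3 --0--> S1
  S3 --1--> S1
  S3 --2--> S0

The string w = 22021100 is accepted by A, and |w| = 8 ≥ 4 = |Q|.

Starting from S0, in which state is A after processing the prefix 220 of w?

State sequence: S0 -2-> S3 -2-> S0 -0-> S2

After reading 3 characters, A is in state S2.

S2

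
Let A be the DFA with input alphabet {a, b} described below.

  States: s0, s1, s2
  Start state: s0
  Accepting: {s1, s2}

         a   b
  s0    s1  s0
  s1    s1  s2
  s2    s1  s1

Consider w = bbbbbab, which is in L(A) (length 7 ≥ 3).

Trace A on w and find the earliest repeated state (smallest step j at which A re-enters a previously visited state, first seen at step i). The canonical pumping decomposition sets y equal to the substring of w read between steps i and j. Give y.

b

Run of A on w = b b b b b a b:
  step 0: s0  (start)
  step 1: s0  (read b: s0→s0)   ← first repeat (s0 seen earlier)
  step 2: s0  (read b: s0→s0)
  step 3: s0  (read b: s0→s0)
  step 4: s0  (read b: s0→s0)
  step 5: s0  (read b: s0→s0)
  step 6: s1  (read a: s0→s1)
  step 7: s2  (read b: s1→s2)

So i = 0, j = 1, giving x = w[0:0] = ε, y = w[0:1] = b, z = w[1:7] = bbbbab.
Check: |xy| = 1 ≤ 3 and |y| = 1 ≥ 1. Reading y takes A from s0 back to s0, so every xyⁱz is accepted.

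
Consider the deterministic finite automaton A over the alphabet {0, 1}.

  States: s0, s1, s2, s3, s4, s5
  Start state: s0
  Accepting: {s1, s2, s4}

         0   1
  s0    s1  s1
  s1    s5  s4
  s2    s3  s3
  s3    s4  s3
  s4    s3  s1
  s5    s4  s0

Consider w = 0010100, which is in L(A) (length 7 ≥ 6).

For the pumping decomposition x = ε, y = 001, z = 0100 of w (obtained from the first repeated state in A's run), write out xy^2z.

0010010100

xy^2z = ε·001·001·0100 = 0010010100.
Reading y = 001 takes A from s0 back to s0, so after x·y·y the machine is still in s0, and z then leads to the accepting state s4. Hence 0010010100 ∈ L(A).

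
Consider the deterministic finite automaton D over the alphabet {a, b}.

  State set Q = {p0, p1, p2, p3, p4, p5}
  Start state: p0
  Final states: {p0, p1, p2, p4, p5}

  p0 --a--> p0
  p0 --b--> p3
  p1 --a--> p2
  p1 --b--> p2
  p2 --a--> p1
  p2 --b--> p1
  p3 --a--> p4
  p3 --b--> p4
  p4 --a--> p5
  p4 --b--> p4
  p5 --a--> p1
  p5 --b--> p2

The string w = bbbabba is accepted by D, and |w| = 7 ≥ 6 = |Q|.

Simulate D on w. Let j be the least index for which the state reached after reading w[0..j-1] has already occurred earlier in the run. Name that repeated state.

p4

Run of D on w = b b b a b b a:
  step 0: p0  (start)
  step 1: p3  (read b: p0→p3)
  step 2: p4  (read b: p3→p4)
  step 3: p4  (read b: p4→p4)   ← first repeat (p4 seen earlier)
  step 4: p5  (read a: p4→p5)
  step 5: p2  (read b: p5→p2)
  step 6: p1  (read b: p2→p1)
  step 7: p2  (read a: p1→p2)

The earliest repeat is at step j = 3: D is in p4, which it already visited at step i = 2.
The DFA has 6 states, so the proof of the pumping lemma guarantees a repeated state among the first 6+1 visited; the segment between the two visits is the pumpable y.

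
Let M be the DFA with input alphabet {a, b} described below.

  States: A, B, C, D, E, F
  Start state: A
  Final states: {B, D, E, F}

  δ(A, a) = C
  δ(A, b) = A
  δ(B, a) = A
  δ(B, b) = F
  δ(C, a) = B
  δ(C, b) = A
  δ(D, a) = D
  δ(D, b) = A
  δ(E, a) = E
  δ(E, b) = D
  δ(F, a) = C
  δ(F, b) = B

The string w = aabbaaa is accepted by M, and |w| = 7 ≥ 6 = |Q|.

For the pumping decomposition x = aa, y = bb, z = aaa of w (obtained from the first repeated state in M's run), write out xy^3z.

aabbbbbbaaa

xy^3z = aa·bb·bb·bb·aaa = aabbbbbbaaa.
Reading y = bb takes M from B back to B, so after x·y·y·y the machine is still in B, and z then leads to the accepting state B. Hence aabbbbbbaaa ∈ L(M).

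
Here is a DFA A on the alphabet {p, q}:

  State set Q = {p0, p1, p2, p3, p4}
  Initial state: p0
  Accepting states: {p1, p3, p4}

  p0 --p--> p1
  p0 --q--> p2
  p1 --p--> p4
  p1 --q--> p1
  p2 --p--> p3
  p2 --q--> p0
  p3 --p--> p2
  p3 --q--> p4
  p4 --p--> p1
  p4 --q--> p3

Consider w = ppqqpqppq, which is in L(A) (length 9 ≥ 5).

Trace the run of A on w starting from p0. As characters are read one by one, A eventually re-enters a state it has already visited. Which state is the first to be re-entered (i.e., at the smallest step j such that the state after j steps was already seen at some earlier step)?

p4

State sequence: p0 -p-> p1 -p-> p4 -q-> p3 -q-> p4 -p-> p1 -q-> p1 -p-> p4 -p-> p1 -q-> p1
First repeat at step 4: p4 was already visited.

The earliest repeat is at step j = 4: A is in p4, which it already visited at step i = 2.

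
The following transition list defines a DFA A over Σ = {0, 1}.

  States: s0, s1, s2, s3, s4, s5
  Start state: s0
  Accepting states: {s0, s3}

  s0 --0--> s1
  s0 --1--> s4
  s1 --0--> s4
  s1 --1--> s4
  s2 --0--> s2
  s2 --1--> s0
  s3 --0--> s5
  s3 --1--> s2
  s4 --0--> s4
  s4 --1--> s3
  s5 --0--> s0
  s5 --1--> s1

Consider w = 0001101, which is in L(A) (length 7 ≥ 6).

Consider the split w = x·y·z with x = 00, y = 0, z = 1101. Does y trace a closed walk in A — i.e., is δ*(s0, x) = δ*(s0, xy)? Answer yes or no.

yes

Run of A on the first 3 characters of w = 0 0 0:
  step 0: s0  (start)
  step 1: s1  (read 0: s0→s1)
  step 2: s4  (read 0: s1→s4)
  step 3: s4  (read 0: s4→s4)

After x (step 2): s4. After xy (step 3): s4.
They match, so y = 0 drives A around a cycle from s4 back to itself; pumping y any number of times keeps A in s4 before reading z, and xyⁱz ∈ L(A) for every i ≥ 0.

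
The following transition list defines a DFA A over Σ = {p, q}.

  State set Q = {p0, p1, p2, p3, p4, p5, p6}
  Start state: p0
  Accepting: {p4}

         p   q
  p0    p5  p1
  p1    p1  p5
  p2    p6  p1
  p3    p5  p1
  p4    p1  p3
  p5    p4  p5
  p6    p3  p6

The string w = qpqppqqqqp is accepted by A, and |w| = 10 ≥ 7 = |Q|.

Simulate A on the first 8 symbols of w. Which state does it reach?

Run of A on the first 8 characters of w = q p q p p q q q:
  step 0: p0  (start)
  step 1: p1  (read q: p0→p1)
  step 2: p1  (read p: p1→p1)
  step 3: p5  (read q: p1→p5)
  step 4: p4  (read p: p5→p4)
  step 5: p1  (read p: p4→p1)
  step 6: p5  (read q: p1→p5)
  step 7: p5  (read q: p5→p5)
  step 8: p5  (read q: p5→p5)

After reading 8 characters, A is in state p5.

p5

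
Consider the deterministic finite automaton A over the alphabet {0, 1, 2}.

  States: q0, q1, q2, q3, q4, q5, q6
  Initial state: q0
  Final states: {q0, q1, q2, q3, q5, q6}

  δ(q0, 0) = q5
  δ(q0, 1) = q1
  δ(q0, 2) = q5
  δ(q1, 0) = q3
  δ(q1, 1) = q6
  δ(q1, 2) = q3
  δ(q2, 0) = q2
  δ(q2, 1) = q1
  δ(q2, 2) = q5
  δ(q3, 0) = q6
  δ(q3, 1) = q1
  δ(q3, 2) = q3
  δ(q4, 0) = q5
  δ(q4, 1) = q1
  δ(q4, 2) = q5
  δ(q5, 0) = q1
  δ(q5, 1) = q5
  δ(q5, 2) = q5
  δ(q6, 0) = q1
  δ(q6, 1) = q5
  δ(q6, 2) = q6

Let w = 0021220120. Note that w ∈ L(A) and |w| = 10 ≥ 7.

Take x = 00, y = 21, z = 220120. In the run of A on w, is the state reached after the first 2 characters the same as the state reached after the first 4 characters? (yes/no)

yes

Run of A on the first 4 characters of w = 0 0 2 1:
  step 0: q0  (start)
  step 1: q5  (read 0: q0→q5)
  step 2: q1  (read 0: q5→q1)
  step 3: q3  (read 2: q1→q3)
  step 4: q1  (read 1: q3→q1)

After x (step 2): q1. After xy (step 4): q1.
They match, so y = 21 drives A around a cycle from q1 back to itself; pumping y any number of times keeps A in q1 before reading z, and xyⁱz ∈ L(A) for every i ≥ 0.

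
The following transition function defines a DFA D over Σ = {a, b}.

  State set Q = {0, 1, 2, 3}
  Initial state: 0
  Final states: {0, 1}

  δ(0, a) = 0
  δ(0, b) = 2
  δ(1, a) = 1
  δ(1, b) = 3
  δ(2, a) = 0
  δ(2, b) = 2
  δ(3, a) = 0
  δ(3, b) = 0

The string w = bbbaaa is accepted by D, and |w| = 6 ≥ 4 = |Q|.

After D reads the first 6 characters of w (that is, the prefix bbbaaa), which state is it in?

State sequence: 0 -b-> 2 -b-> 2 -b-> 2 -a-> 0 -a-> 0 -a-> 0

After reading 6 characters, D is in state 0.

0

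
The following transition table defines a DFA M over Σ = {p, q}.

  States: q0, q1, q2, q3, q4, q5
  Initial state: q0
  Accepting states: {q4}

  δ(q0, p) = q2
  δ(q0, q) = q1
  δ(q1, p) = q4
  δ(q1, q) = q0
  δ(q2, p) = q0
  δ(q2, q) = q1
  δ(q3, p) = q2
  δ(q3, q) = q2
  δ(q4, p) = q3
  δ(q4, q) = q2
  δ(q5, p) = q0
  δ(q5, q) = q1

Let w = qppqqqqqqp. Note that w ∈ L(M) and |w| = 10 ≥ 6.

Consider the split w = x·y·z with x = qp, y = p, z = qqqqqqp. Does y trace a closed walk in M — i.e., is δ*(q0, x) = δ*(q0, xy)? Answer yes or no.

no

State sequence: q0 -q-> q1 -p-> q4 -p-> q3

After x (step 2): q4. After xy (step 3): q3.
They differ (q4 ≠ q3), so y is not a cycle from the state after x; this split is not the one the pumping-lemma construction produces, and pumping y need not keep the string in L(M).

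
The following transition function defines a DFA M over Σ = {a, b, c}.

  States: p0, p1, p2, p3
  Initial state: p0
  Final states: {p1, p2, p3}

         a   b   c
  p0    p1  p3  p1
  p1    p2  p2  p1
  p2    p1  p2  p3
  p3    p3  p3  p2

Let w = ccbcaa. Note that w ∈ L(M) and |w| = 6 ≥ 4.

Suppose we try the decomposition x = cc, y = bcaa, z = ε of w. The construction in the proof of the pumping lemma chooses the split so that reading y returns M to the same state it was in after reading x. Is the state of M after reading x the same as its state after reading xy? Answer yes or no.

Run of M on the first 6 characters of w = c c b c a a:
  step 0: p0  (start)
  step 1: p1  (read c: p0→p1)
  step 2: p1  (read c: p1→p1)
  step 3: p2  (read b: p1→p2)
  step 4: p3  (read c: p2→p3)
  step 5: p3  (read a: p3→p3)
  step 6: p3  (read a: p3→p3)

After x (step 2): p1. After xy (step 6): p3.
They differ (p1 ≠ p3), so y is not a cycle from the state after x; this split is not the one the pumping-lemma construction produces, and pumping y need not keep the string in L(M).

no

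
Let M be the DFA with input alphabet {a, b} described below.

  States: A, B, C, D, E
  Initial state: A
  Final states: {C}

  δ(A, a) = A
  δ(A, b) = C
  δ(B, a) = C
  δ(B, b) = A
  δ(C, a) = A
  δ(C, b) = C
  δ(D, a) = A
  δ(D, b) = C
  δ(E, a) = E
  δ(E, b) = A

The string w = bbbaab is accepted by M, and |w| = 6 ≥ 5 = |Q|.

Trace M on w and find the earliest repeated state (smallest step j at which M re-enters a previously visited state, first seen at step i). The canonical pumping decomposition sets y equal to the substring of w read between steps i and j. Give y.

Run of M on w = b b b a a b:
  step 0: A  (start)
  step 1: C  (read b: A→C)
  step 2: C  (read b: C→C)   ← first repeat (C seen earlier)
  step 3: C  (read b: C→C)
  step 4: A  (read a: C→A)
  step 5: A  (read a: A→A)
  step 6: C  (read b: A→C)

So i = 1, j = 2, giving x = w[0:1] = b, y = w[1:2] = b, z = w[2:6] = baab.
Check: |xy| = 2 ≤ 5 and |y| = 1 ≥ 1. Reading y takes M from C back to C, so every xyⁱz is accepted.
Since M has 5 states, any run of length ≥ 5 visits 5+1 states, so by pigeonhole some state repeats within the first 5 steps — that repeat gives the pumpable loop.

b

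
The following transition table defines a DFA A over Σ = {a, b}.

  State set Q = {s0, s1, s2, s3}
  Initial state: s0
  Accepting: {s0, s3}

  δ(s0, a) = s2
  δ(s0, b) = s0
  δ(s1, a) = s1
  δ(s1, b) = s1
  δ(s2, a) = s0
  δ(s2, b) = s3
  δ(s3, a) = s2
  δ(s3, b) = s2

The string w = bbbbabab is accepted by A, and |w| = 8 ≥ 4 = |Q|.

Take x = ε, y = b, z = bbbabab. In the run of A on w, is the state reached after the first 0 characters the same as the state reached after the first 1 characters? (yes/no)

yes

State sequence: s0 -b-> s0

After x (step 0): s0. After xy (step 1): s0.
They match, so y = b drives A around a cycle from s0 back to itself; pumping y any number of times keeps A in s0 before reading z, and xyⁱz ∈ L(A) for every i ≥ 0.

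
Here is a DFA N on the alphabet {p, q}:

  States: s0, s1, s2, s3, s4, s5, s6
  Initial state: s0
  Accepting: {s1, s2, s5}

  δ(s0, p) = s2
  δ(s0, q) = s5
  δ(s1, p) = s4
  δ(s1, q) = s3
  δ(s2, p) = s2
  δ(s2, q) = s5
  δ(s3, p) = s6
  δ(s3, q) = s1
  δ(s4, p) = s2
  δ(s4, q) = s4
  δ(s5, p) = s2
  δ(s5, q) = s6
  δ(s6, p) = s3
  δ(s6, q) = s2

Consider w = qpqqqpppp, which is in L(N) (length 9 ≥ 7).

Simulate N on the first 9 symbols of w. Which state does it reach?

s2

Run of N on the first 9 characters of w = q p q q q p p p p:
  step 0: s0  (start)
  step 1: s5  (read q: s0→s5)
  step 2: s2  (read p: s5→s2)
  step 3: s5  (read q: s2→s5)
  step 4: s6  (read q: s5→s6)
  step 5: s2  (read q: s6→s2)
  step 6: s2  (read p: s2→s2)
  step 7: s2  (read p: s2→s2)
  step 8: s2  (read p: s2→s2)
  step 9: s2  (read p: s2→s2)

After reading 9 characters, N is in state s2.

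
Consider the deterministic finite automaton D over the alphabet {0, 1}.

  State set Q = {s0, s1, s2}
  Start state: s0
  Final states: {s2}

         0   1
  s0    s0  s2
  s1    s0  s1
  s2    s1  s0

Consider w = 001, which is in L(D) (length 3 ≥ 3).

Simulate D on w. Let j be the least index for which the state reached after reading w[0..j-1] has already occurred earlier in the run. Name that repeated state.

s0

Run of D on w = 0 0 1:
  step 0: s0  (start)
  step 1: s0  (read 0: s0→s0)   ← first repeat (s0 seen earlier)
  step 2: s0  (read 0: s0→s0)
  step 3: s2  (read 1: s0→s2)

The earliest repeat is at step j = 1: D is in s0, which it already visited at step i = 0.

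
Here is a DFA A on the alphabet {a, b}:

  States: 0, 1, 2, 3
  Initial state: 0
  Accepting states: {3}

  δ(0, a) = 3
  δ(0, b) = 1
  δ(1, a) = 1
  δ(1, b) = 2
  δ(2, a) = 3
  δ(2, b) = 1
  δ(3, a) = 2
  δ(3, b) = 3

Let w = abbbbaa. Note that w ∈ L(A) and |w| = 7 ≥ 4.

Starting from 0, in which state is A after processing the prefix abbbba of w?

2

State sequence: 0 -a-> 3 -b-> 3 -b-> 3 -b-> 3 -b-> 3 -a-> 2

After reading 6 characters, A is in state 2.
(This kind of state-tracing is the core of the pumping-lemma construction: with 4 states, pigeonhole forces a repeat within the first 4 steps.)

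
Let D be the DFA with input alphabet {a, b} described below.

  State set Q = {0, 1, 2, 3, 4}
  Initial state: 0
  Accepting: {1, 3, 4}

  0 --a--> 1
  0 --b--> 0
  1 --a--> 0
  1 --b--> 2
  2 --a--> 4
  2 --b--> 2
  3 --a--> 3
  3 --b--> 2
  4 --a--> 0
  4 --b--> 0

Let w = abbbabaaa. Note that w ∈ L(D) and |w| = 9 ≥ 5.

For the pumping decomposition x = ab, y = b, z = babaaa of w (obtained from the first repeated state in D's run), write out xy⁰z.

xy⁰z = xz = ab·babaaa = abbabaaa.
Reading y = b takes D from 2 back to 2, so after x the machine is still in 2, and z then leads to the accepting state 1. Hence abbabaaa ∈ L(D).

abbabaaa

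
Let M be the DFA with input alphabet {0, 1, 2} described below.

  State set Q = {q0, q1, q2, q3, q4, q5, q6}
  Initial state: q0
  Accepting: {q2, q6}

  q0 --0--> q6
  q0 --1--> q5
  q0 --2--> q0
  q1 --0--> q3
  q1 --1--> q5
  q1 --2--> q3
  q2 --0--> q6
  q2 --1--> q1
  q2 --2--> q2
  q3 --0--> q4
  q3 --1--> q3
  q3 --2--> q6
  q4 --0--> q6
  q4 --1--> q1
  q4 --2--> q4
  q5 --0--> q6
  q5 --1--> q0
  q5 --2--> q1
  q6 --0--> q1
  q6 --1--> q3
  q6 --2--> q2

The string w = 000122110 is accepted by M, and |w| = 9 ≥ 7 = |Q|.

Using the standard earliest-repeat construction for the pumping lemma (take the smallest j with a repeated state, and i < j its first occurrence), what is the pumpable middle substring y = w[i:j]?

Run of M on w = 0 0 0 1 2 2 1 1 0:
  step 0: q0  (start)
  step 1: q6  (read 0: q0→q6)
  step 2: q1  (read 0: q6→q1)
  step 3: q3  (read 0: q1→q3)
  step 4: q3  (read 1: q3→q3)   ← first repeat (q3 seen earlier)
  step 5: q6  (read 2: q3→q6)
  step 6: q2  (read 2: q6→q2)
  step 7: q1  (read 1: q2→q1)
  step 8: q5  (read 1: q1→q5)
  step 9: q6  (read 0: q5→q6)

So i = 3, j = 4, giving x = w[0:3] = 000, y = w[3:4] = 1, z = w[4:9] = 22110.
Check: |xy| = 4 ≤ 7 and |y| = 1 ≥ 1. Reading y takes M from q3 back to q3, so every xyⁱz is accepted.
The DFA has 7 states, so the proof of the pumping lemma guarantees a repeated state among the first 7+1 visited; the segment between the two visits is the pumpable y.

1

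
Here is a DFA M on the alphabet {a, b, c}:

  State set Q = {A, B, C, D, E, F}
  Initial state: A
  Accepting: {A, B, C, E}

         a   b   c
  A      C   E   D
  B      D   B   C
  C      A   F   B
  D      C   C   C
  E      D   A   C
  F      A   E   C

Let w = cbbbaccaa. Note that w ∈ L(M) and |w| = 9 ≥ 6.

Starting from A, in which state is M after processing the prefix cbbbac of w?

C

Run of M on the first 6 characters of w = c b b b a c:
  step 0: A  (start)
  step 1: D  (read c: A→D)
  step 2: C  (read b: D→C)
  step 3: F  (read b: C→F)
  step 4: E  (read b: F→E)
  step 5: D  (read a: E→D)
  step 6: C  (read c: D→C)

After reading 6 characters, M is in state C.
(This kind of state-tracing is the core of the pumping-lemma construction: with 6 states, pigeonhole forces a repeat within the first 6 steps.)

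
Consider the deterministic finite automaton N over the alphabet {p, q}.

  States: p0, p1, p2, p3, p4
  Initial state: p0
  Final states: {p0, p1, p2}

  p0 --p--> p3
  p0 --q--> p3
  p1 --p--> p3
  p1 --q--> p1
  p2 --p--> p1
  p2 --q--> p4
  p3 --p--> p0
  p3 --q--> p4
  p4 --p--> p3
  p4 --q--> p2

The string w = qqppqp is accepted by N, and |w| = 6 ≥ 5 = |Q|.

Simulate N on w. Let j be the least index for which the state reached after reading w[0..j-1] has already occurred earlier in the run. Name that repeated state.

p3

State sequence: p0 -q-> p3 -q-> p4 -p-> p3 -p-> p0 -q-> p3 -p-> p0
First repeat at step 3: p3 was already visited.

The earliest repeat is at step j = 3: N is in p3, which it already visited at step i = 1.
Since N has 5 states, any run of length ≥ 5 visits 5+1 states, so by pigeonhole some state repeats within the first 5 steps — that repeat gives the pumpable loop.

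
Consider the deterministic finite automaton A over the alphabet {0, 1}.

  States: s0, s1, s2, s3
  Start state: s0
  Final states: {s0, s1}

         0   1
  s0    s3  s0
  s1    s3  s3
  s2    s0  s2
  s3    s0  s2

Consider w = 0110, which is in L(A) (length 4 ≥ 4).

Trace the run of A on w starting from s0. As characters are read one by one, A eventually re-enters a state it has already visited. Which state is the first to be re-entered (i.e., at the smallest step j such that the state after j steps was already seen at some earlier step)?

s2

Run of A on w = 0 1 1 0:
  step 0: s0  (start)
  step 1: s3  (read 0: s0→s3)
  step 2: s2  (read 1: s3→s2)
  step 3: s2  (read 1: s2→s2)   ← first repeat (s2 seen earlier)
  step 4: s0  (read 0: s2→s0)

The earliest repeat is at step j = 3: A is in s2, which it already visited at step i = 2.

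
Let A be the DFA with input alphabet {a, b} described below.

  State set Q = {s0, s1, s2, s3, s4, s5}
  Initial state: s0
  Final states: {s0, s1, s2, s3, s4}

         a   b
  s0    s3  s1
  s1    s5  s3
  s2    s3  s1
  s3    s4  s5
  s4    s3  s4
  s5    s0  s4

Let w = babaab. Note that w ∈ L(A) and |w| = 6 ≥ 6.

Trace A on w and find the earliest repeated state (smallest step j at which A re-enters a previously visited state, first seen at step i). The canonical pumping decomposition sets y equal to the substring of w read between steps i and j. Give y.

Run of A on w = b a b a a b:
  step 0: s0  (start)
  step 1: s1  (read b: s0→s1)
  step 2: s5  (read a: s1→s5)
  step 3: s4  (read b: s5→s4)
  step 4: s3  (read a: s4→s3)
  step 5: s4  (read a: s3→s4)   ← first repeat (s4 seen earlier)
  step 6: s4  (read b: s4→s4)

So i = 3, j = 5, giving x = w[0:3] = bab, y = w[3:5] = aa, z = w[5:6] = b.
Check: |xy| = 5 ≤ 6 and |y| = 2 ≥ 1. Reading y takes A from s4 back to s4, so every xyⁱz is accepted.

aa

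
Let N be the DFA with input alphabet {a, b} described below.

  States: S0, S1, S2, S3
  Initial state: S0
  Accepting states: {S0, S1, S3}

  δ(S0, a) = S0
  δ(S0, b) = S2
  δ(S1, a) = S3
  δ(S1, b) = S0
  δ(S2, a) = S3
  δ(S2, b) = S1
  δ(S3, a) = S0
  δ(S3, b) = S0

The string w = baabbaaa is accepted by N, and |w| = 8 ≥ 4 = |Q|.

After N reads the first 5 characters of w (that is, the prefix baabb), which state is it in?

S1

Run of N on the first 5 characters of w = b a a b b:
  step 0: S0  (start)
  step 1: S2  (read b: S0→S2)
  step 2: S3  (read a: S2→S3)
  step 3: S0  (read a: S3→S0)
  step 4: S2  (read b: S0→S2)
  step 5: S1  (read b: S2→S1)

After reading 5 characters, N is in state S1.
(This kind of state-tracing is the core of the pumping-lemma construction: with 4 states, pigeonhole forces a repeat within the first 4 steps.)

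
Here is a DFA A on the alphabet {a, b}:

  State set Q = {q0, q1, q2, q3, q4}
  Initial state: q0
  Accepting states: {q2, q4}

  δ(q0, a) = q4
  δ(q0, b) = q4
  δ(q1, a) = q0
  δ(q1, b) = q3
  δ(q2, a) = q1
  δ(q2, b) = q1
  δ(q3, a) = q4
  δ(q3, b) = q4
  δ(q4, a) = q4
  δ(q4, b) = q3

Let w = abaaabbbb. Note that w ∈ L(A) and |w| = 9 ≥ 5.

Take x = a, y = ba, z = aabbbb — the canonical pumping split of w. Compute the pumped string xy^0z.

aaabbbb

xy⁰z = xz = a·aabbbb = aaabbbb.
Reading y = ba takes A from q4 back to q4, so after x the machine is still in q4, and z then leads to the accepting state q4. Hence aaabbbb ∈ L(A).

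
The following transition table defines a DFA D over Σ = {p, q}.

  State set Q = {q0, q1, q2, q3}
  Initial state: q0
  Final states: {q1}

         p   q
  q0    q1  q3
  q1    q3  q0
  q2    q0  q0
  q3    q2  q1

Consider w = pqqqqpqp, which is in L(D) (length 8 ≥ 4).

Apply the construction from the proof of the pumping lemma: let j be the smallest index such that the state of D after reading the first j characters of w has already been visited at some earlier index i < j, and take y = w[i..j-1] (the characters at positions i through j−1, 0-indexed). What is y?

pq

Run of D on w = p q q q q p q p:
  step 0: q0  (start)
  step 1: q1  (read p: q0→q1)
  step 2: q0  (read q: q1→q0)   ← first repeat (q0 seen earlier)
  step 3: q3  (read q: q0→q3)
  step 4: q1  (read q: q3→q1)
  step 5: q0  (read q: q1→q0)
  step 6: q1  (read p: q0→q1)
  step 7: q0  (read q: q1→q0)
  step 8: q1  (read p: q0→q1)

So i = 0, j = 2, giving x = w[0:0] = ε, y = w[0:2] = pq, z = w[2:8] = qqqpqp.
Check: |xy| = 2 ≤ 4 and |y| = 2 ≥ 1. Reading y takes D from q0 back to q0, so every xyⁱz is accepted.
With |Q| = 4, pigeonhole forces a state repeat no later than step 4; the substring read between the first and second visits to that state can be pumped.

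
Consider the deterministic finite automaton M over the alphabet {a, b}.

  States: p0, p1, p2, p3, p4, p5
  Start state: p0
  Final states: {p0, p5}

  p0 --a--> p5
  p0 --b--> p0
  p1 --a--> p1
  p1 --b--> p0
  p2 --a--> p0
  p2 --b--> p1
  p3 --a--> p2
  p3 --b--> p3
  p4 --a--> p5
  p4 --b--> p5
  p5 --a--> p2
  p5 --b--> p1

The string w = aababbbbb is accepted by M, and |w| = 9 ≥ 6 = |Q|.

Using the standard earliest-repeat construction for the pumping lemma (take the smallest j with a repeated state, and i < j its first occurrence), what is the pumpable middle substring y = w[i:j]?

a

Run of M on w = a a b a b b b b b:
  step 0: p0  (start)
  step 1: p5  (read a: p0→p5)
  step 2: p2  (read a: p5→p2)
  step 3: p1  (read b: p2→p1)
  step 4: p1  (read a: p1→p1)   ← first repeat (p1 seen earlier)
  step 5: p0  (read b: p1→p0)
  step 6: p0  (read b: p0→p0)
  step 7: p0  (read b: p0→p0)
  step 8: p0  (read b: p0→p0)
  step 9: p0  (read b: p0→p0)

So i = 3, j = 4, giving x = w[0:3] = aab, y = w[3:4] = a, z = w[4:9] = bbbbb.
Check: |xy| = 4 ≤ 6 and |y| = 1 ≥ 1. Reading y takes M from p1 back to p1, so every xyⁱz is accepted.
The DFA has 6 states, so the proof of the pumping lemma guarantees a repeated state among the first 6+1 visited; the segment between the two visits is the pumpable y.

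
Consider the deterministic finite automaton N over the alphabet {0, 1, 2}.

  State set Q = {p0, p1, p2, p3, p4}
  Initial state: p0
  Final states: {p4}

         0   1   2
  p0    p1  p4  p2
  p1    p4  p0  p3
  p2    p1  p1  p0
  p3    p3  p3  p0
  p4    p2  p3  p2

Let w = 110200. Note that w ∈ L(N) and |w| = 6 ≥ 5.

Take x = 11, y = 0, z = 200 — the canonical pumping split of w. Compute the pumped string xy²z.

1100200

xy^2z = 11·0·0·200 = 1100200.
Reading y = 0 takes N from p3 back to p3, so after x·y·y the machine is still in p3, and z then leads to the accepting state p4. Hence 1100200 ∈ L(N).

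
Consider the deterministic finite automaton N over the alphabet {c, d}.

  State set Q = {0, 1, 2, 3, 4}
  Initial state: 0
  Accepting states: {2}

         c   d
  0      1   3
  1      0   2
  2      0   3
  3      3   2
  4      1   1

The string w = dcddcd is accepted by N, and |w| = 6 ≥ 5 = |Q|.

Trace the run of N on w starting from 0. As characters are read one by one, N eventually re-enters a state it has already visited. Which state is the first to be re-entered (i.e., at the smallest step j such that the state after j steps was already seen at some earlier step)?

3

State sequence: 0 -d-> 3 -c-> 3 -d-> 2 -d-> 3 -c-> 3 -d-> 2
First repeat at step 2: 3 was already visited.

The earliest repeat is at step j = 2: N is in 3, which it already visited at step i = 1.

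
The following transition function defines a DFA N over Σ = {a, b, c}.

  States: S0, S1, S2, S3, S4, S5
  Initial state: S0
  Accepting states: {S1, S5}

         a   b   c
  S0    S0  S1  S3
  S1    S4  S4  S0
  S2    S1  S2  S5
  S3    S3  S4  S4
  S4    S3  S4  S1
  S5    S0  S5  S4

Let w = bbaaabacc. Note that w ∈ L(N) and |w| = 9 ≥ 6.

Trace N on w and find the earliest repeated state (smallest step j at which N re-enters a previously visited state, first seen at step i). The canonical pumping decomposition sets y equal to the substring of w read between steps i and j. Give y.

a

Run of N on w = b b a a a b a c c:
  step 0: S0  (start)
  step 1: S1  (read b: S0→S1)
  step 2: S4  (read b: S1→S4)
  step 3: S3  (read a: S4→S3)
  step 4: S3  (read a: S3→S3)   ← first repeat (S3 seen earlier)
  step 5: S3  (read a: S3→S3)
  step 6: S4  (read b: S3→S4)
  step 7: S3  (read a: S4→S3)
  step 8: S4  (read c: S3→S4)
  step 9: S1  (read c: S4→S1)

So i = 3, j = 4, giving x = w[0:3] = bba, y = w[3:4] = a, z = w[4:9] = abacc.
Check: |xy| = 4 ≤ 6 and |y| = 1 ≥ 1. Reading y takes N from S3 back to S3, so every xyⁱz is accepted.
Since N has 6 states, any run of length ≥ 6 visits 6+1 states, so by pigeonhole some state repeats within the first 6 steps — that repeat gives the pumpable loop.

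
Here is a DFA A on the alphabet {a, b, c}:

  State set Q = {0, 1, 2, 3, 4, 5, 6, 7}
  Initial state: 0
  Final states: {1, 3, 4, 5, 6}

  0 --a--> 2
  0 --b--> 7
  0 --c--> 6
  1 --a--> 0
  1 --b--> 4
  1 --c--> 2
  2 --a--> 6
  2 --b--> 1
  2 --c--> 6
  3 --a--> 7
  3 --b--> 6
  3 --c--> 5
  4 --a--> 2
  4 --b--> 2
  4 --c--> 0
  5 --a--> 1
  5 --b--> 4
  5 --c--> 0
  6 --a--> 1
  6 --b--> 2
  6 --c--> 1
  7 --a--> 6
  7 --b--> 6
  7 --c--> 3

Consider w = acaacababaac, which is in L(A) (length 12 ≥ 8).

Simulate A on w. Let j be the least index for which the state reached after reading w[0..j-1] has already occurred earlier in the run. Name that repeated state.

State sequence: 0 -a-> 2 -c-> 6 -a-> 1 -a-> 0 -c-> 6 -a-> 1 -b-> 4 -a-> 2 -b-> 1 -a-> 0 -a-> 2 -c-> 6
First repeat at step 4: 0 was already visited.

The earliest repeat is at step j = 4: A is in 0, which it already visited at step i = 0.
The DFA has 8 states, so the proof of the pumping lemma guarantees a repeated state among the first 8+1 visited; the segment between the two visits is the pumpable y.

0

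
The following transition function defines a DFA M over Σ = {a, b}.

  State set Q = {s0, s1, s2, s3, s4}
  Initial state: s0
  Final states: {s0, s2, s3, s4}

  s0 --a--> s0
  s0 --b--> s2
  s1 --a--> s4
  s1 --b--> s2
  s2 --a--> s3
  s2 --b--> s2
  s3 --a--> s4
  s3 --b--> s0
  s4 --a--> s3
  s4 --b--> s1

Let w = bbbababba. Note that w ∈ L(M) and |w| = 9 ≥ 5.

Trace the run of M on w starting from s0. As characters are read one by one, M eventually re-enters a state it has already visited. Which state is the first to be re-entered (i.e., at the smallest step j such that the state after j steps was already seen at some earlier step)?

s2

Run of M on w = b b b a b a b b a:
  step 0: s0  (start)
  step 1: s2  (read b: s0→s2)
  step 2: s2  (read b: s2→s2)   ← first repeat (s2 seen earlier)
  step 3: s2  (read b: s2→s2)
  step 4: s3  (read a: s2→s3)
  step 5: s0  (read b: s3→s0)
  step 6: s0  (read a: s0→s0)
  step 7: s2  (read b: s0→s2)
  step 8: s2  (read b: s2→s2)
  step 9: s3  (read a: s2→s3)

The earliest repeat is at step j = 2: M is in s2, which it already visited at step i = 1.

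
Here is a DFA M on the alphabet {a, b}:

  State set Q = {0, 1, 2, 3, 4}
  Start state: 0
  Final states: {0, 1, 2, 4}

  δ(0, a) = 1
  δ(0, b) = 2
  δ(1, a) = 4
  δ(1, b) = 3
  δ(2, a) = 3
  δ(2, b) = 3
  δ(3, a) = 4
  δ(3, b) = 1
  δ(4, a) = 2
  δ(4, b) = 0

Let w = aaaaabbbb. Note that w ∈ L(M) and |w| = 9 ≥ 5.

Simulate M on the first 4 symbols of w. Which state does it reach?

State sequence: 0 -a-> 1 -a-> 4 -a-> 2 -a-> 3

After reading 4 characters, M is in state 3.

3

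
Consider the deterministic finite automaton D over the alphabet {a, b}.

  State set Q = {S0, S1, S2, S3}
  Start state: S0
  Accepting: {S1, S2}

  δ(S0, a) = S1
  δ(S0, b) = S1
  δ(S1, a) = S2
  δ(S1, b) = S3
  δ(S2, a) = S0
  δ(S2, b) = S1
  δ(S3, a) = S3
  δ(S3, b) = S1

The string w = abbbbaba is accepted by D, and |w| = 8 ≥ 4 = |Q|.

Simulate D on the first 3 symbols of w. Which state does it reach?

S1

Run of D on the first 3 characters of w = a b b:
  step 0: S0  (start)
  step 1: S1  (read a: S0→S1)
  step 2: S3  (read b: S1→S3)
  step 3: S1  (read b: S3→S1)

After reading 3 characters, D is in state S1.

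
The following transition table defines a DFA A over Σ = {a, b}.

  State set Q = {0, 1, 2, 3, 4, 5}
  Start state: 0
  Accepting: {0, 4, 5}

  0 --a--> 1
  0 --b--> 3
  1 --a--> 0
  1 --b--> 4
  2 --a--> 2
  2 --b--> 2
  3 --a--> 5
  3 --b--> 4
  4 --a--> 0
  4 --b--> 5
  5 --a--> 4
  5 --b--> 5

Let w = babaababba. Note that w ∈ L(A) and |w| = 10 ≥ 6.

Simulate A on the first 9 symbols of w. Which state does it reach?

Run of A on the first 9 characters of w = b a b a a b a b b:
  step 0: 0  (start)
  step 1: 3  (read b: 0→3)
  step 2: 5  (read a: 3→5)
  step 3: 5  (read b: 5→5)
  step 4: 4  (read a: 5→4)
  step 5: 0  (read a: 4→0)
  step 6: 3  (read b: 0→3)
  step 7: 5  (read a: 3→5)
  step 8: 5  (read b: 5→5)
  step 9: 5  (read b: 5→5)

After reading 9 characters, A is in state 5.
(This kind of state-tracing is the core of the pumping-lemma construction: with 6 states, pigeonhole forces a repeat within the first 6 steps.)

5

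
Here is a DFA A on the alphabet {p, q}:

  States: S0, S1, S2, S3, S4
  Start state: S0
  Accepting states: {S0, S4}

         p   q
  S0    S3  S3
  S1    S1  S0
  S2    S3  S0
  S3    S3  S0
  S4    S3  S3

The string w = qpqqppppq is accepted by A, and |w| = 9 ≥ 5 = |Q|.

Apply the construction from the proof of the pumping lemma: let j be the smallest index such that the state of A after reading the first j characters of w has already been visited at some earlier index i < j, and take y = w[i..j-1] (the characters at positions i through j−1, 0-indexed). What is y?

p

State sequence: S0 -q-> S3 -p-> S3 -q-> S0 -q-> S3 -p-> S3 -p-> S3 -p-> S3 -p-> S3 -q-> S0
First repeat at step 2: S3 was already visited.

So i = 1, j = 2, giving x = w[0:1] = q, y = w[1:2] = p, z = w[2:9] = qqppppq.
Check: |xy| = 2 ≤ 5 and |y| = 1 ≥ 1. Reading y takes A from S3 back to S3, so every xyⁱz is accepted.
The DFA has 5 states, so the proof of the pumping lemma guarantees a repeated state among the first 5+1 visited; the segment between the two visits is the pumpable y.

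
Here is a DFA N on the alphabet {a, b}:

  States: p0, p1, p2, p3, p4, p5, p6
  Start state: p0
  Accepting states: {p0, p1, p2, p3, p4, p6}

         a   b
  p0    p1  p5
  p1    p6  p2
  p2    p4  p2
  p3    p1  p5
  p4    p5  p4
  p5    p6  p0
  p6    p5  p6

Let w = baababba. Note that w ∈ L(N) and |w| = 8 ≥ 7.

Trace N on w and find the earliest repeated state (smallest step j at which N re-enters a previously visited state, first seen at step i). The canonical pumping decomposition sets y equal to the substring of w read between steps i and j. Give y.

Run of N on w = b a a b a b b a:
  step 0: p0  (start)
  step 1: p5  (read b: p0→p5)
  step 2: p6  (read a: p5→p6)
  step 3: p5  (read a: p6→p5)   ← first repeat (p5 seen earlier)
  step 4: p0  (read b: p5→p0)
  step 5: p1  (read a: p0→p1)
  step 6: p2  (read b: p1→p2)
  step 7: p2  (read b: p2→p2)
  step 8: p4  (read a: p2→p4)

So i = 1, j = 3, giving x = w[0:1] = b, y = w[1:3] = aa, z = w[3:8] = babba.
Check: |xy| = 3 ≤ 7 and |y| = 2 ≥ 1. Reading y takes N from p5 back to p5, so every xyⁱz is accepted.

aa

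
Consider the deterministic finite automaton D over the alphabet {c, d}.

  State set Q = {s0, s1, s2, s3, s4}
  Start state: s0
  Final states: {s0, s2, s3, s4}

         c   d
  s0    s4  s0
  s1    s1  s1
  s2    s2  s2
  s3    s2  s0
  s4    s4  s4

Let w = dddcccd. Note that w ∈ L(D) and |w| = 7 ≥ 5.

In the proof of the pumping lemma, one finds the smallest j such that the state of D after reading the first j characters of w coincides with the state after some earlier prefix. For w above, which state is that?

Run of D on w = d d d c c c d:
  step 0: s0  (start)
  step 1: s0  (read d: s0→s0)   ← first repeat (s0 seen earlier)
  step 2: s0  (read d: s0→s0)
  step 3: s0  (read d: s0→s0)
  step 4: s4  (read c: s0→s4)
  step 5: s4  (read c: s4→s4)
  step 6: s4  (read c: s4→s4)
  step 7: s4  (read d: s4→s4)

The earliest repeat is at step j = 1: D is in s0, which it already visited at step i = 0.

s0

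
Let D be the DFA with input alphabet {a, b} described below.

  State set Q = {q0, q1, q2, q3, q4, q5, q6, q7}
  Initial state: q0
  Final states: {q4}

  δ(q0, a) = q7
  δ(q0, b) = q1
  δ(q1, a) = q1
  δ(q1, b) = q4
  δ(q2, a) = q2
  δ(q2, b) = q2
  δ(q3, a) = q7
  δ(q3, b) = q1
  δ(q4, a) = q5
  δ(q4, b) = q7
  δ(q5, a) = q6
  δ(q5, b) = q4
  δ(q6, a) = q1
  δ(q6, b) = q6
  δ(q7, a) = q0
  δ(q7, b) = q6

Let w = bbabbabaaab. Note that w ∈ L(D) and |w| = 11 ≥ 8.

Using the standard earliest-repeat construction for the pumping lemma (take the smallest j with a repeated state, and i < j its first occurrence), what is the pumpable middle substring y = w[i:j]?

State sequence: q0 -b-> q1 -b-> q4 -a-> q5 -b-> q4 -b-> q7 -a-> q0 -b-> q1 -a-> q1 -a-> q1 -a-> q1 -b-> q4
First repeat at step 4: q4 was already visited.

So i = 2, j = 4, giving x = w[0:2] = bb, y = w[2:4] = ab, z = w[4:11] = babaaab.
Check: |xy| = 4 ≤ 8 and |y| = 2 ≥ 1. Reading y takes D from q4 back to q4, so every xyⁱz is accepted.

ab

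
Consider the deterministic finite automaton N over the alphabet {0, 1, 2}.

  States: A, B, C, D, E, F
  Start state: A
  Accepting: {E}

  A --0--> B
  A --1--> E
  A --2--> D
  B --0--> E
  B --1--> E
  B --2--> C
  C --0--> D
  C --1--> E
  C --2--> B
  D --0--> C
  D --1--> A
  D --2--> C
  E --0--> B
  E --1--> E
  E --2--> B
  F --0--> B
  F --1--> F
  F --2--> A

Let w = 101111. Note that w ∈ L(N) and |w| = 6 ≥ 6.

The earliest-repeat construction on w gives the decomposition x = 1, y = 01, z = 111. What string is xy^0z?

xy⁰z = xz = 1·111 = 1111.
Reading y = 01 takes N from E back to E, so after x the machine is still in E, and z then leads to the accepting state E. Hence 1111 ∈ L(N).

1111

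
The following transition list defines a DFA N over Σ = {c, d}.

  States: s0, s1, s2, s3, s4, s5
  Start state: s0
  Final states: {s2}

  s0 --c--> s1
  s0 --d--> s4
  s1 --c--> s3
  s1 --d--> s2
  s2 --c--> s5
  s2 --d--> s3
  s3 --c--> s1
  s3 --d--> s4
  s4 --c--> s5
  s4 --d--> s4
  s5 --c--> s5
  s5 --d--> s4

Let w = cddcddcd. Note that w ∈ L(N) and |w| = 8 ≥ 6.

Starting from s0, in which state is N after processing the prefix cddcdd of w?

s3

Run of N on the first 6 characters of w = c d d c d d:
  step 0: s0  (start)
  step 1: s1  (read c: s0→s1)
  step 2: s2  (read d: s1→s2)
  step 3: s3  (read d: s2→s3)
  step 4: s1  (read c: s3→s1)
  step 5: s2  (read d: s1→s2)
  step 6: s3  (read d: s2→s3)

After reading 6 characters, N is in state s3.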